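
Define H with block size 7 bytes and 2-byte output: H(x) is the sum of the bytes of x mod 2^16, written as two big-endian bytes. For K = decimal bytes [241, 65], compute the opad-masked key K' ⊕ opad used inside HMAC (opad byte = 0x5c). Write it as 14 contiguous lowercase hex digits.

ad1d5c5c5c5c5c

Key decimal bytes [241, 65] = f1 41 is 2 bytes ≤ B = 7; zero-pad to 7 bytes: K' = f1 41 00 00 00 00 00.
XOR each byte with 0x5c: f1⊕5c=ad, 41⊕5c=1d, 00⊕5c=5c, 00⊕5c=5c, 00⊕5c=5c, 00⊕5c=5c, 00⊕5c=5c.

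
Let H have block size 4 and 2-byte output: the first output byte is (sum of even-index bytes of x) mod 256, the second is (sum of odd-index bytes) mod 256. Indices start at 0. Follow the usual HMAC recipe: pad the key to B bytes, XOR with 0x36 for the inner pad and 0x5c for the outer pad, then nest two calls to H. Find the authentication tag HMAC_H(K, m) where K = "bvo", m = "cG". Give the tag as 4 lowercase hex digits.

Key "bvo" = 62 76 6f is 3 bytes ≤ B = 4; zero-pad to 4 bytes: K' = 62 76 6f 00.
K' ⊕ ipad = 54 40 59 36.  K' ⊕ opad = 3e 2a 33 5c.
Inner input = (K'⊕ipad) ∥ m = 54 40 59 36 ∥ 63 47.
Inner hash: even-index sum = 272 mod 256 = 16; odd-index sum = 189 mod 256 = 189 → 10 bd.
Outer input = (K'⊕opad) ∥ inner = 3e 2a 33 5c ∥ 10 bd.
Outer hash (tag): even-index sum = 129 mod 256 = 129; odd-index sum = 323 mod 256 = 67 → 81 43.

8143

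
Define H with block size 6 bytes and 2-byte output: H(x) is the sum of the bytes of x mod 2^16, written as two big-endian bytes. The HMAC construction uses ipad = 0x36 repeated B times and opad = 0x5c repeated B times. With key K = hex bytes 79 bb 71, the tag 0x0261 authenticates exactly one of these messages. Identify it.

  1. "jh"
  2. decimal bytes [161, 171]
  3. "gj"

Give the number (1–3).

Key hex bytes 79 bb 71 is 3 bytes ≤ B = 6; zero-pad to 6 bytes: K' = 79 bb 71 00 00 00.
K' ⊕ ipad = 4f 8d 47 36 36 36; K' ⊕ opad = 25 e7 2d 5c 5c 5c.
m1: inner = H(4f 8d 47 36 36 36 6a 68) = 02 97; tag = H(25 e7 2d 5c 5c 5c 02 97) = 02e6
m2: inner = H(4f 8d 47 36 36 36 a1 ab) = 03 11; tag = H(25 e7 2d 5c 5c 5c 03 11) = 0261 ← matches
m3: inner = H(4f 8d 47 36 36 36 67 6a) = 02 96; tag = H(25 e7 2d 5c 5c 5c 02 96) = 02e5

2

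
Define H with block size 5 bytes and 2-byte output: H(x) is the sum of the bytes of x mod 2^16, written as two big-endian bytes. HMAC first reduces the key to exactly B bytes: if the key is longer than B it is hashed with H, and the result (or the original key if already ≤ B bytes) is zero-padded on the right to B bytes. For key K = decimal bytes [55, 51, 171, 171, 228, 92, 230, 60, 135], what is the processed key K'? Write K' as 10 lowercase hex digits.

04a9000000

|K| = 9 > B = 5, so first hash the key.
H(K): sum = 55+51+171+171+228+92+230+60+135 = 1193 → 04 a9.
Zero-pad H(K) = 04 a9 to 5 bytes: K' = 04 a9 00 00 00.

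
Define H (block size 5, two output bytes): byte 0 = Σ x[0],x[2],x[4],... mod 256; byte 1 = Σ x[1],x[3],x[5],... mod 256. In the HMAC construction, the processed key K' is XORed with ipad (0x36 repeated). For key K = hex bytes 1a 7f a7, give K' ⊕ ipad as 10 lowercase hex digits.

2c49913636

Key hex bytes 1a 7f a7 is 3 bytes ≤ B = 5; zero-pad to 5 bytes: K' = 1a 7f a7 00 00.
XOR each byte with 0x36: 1a⊕36=2c, 7f⊕36=49, a7⊕36=91, 00⊕36=36, 00⊕36=36.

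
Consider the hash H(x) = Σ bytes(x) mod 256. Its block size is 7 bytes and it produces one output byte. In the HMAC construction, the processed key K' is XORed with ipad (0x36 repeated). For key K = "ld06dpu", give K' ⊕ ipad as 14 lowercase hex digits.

Key "ld06dpu" = 6c 64 30 36 64 70 75 is exactly B = 7 bytes: K' = 6c 64 30 36 64 70 75.
XOR each byte with 0x36: 6c⊕36=5a, 64⊕36=52, 30⊕36=06, 36⊕36=00, 64⊕36=52, 70⊕36=46, 75⊕36=43.

5a520600524643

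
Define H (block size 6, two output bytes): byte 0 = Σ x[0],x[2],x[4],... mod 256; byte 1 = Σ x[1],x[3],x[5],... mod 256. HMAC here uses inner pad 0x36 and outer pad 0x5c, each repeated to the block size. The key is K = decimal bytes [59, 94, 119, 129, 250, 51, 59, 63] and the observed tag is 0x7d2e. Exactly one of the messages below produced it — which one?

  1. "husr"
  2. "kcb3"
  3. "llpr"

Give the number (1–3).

2

Key decimal bytes [59, 94, 119, 129, 250, 51, 59, 63] = 3b 5e 77 81 fa 33 3b 3f is 8 bytes > B = 6, so hash it first: H(key) = e7 51, then zero-pad to 6 bytes: K' = e7 51 00 00 00 00.
K' ⊕ ipad = d1 67 36 36 36 36; K' ⊕ opad = bb 0d 5c 5c 5c 5c.
m1: inner = H(d1 67 36 36 36 36 68 75 73 72) = 18 ba; tag = H(bb 0d 5c 5c 5c 5c 18 ba) = 8b7f
m2: inner = H(d1 67 36 36 36 36 6b 63 62 33) = 0a 69; tag = H(bb 0d 5c 5c 5c 5c 0a 69) = 7d2e ← matches
m3: inner = H(d1 67 36 36 36 36 6c 6c 70 72) = 19 b1; tag = H(bb 0d 5c 5c 5c 5c 19 b1) = 8c76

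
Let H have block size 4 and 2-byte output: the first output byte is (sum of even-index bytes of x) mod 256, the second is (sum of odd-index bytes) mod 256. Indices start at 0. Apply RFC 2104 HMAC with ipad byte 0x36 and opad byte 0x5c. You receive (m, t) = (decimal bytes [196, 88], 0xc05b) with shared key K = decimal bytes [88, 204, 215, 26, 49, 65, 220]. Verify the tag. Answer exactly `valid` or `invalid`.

Key decimal bytes [88, 204, 215, 26, 49, 65, 220] = 58 cc d7 1a 31 41 dc is 7 bytes > B = 4, so hash it first: H(key) = 3c 27, then zero-pad to 4 bytes: K' = 3c 27 00 00.
K' ⊕ ipad = 0a 11 36 36; K' ⊕ opad = 60 7b 5c 5c.
Inner hash: even-index sum = 260 mod 256 = 4; odd-index sum = 159 mod 256 = 159 → 04 9f.
Outer hash (recomputed tag): even-index sum = 192 mod 256 = 192; odd-index sum = 374 mod 256 = 118 → c0 76.
Recomputed tag = c076; claimed = c05b → mismatch.

invalid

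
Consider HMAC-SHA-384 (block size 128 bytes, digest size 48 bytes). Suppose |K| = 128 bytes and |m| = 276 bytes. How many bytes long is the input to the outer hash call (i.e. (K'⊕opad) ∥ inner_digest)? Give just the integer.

176

Key is 128 ≤ 128 bytes, zero-padded: |K'| = 128.
Outer input = (K'⊕opad) ∥ H(inner) → 128 + 48 = 176 bytes.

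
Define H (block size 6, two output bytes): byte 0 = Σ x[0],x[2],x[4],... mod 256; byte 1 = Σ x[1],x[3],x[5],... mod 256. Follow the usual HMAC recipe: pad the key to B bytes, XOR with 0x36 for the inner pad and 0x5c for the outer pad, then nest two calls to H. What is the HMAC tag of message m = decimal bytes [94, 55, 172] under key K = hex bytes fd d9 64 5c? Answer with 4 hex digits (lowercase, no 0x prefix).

92a7

Key hex bytes fd d9 64 5c is 4 bytes ≤ B = 6; zero-pad to 6 bytes: K' = fd d9 64 5c 00 00.
K' ⊕ ipad = cb ef 52 6a 36 36.  K' ⊕ opad = a1 85 38 00 5c 5c.
Inner input = (K'⊕ipad) ∥ m = cb ef 52 6a 36 36 ∥ 5e 37 ac.
Inner hash: even-index sum = 605 mod 256 = 93; odd-index sum = 454 mod 256 = 198 → 5d c6.
Outer input = (K'⊕opad) ∥ inner = a1 85 38 00 5c 5c ∥ 5d c6.
Outer hash (tag): even-index sum = 402 mod 256 = 146; odd-index sum = 423 mod 256 = 167 → 92 a7.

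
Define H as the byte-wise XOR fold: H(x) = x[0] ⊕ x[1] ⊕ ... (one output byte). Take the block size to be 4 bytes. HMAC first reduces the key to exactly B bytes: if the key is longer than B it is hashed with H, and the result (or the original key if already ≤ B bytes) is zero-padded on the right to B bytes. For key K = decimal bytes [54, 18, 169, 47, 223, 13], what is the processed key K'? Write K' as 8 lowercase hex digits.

70000000

|K| = 6 > B = 4, so first hash the key.
H(K): XOR 36⊕12⊕a9⊕2f⊕df⊕0d = 70.
Zero-pad H(K) = 70 to 4 bytes: K' = 70 00 00 00.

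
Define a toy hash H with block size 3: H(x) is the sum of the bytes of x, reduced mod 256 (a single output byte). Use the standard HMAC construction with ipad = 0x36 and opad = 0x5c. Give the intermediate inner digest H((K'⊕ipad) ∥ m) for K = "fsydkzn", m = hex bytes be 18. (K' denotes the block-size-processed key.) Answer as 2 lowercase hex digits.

Key "fsydkzn" = 66 73 79 64 6b 7a 6e is 7 bytes > B = 3, so hash it first: H(key) = 09, then zero-pad to 3 bytes: K' = 09 00 00.
K' ⊕ ipad = 3f 36 36.
Inner input = 3f 36 36 ∥ be 18.
Inner hash: sum = 63+54+54+190+24 = 385; mod 256 = 129 → 81.

81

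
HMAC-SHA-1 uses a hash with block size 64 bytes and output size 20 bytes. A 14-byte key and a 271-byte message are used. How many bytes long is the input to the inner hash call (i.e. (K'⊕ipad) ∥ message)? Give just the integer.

Key is 14 ≤ 64 bytes, zero-padded: |K'| = 64.
Inner input = (K'⊕ipad) ∥ m → 64 + 271 = 335 bytes.

335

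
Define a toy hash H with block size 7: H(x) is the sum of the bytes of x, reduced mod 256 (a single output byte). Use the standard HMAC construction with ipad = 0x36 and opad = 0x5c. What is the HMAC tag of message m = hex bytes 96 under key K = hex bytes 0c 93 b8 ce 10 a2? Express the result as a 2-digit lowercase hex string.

26

Key hex bytes 0c 93 b8 ce 10 a2 is 6 bytes ≤ B = 7; zero-pad to 7 bytes: K' = 0c 93 b8 ce 10 a2 00.
K' ⊕ ipad = 3a a5 8e f8 26 94 36.  K' ⊕ opad = 50 cf e4 92 4c fe 5c.
Inner input = (K'⊕ipad) ∥ m = 3a a5 8e f8 26 94 36 ∥ 96.
Inner hash: sum = 58+165+142+248+38+148+54+150 = 1003; mod 256 = 235 → eb.
Outer input = (K'⊕opad) ∥ inner = 50 cf e4 92 4c fe 5c ∥ eb.
Outer hash (tag): sum = 80+207+228+146+76+254+92+235 = 1318; mod 256 = 38 → 26.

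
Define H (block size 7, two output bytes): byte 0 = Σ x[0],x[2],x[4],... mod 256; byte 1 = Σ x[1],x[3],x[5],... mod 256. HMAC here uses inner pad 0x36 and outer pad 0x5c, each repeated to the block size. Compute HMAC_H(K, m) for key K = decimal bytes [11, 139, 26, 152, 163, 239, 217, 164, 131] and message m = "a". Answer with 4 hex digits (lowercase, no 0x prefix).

Key decimal bytes [11, 139, 26, 152, 163, 239, 217, 164, 131] = 0b 8b 1a 98 a3 ef d9 a4 83 is 9 bytes > B = 7, so hash it first: H(key) = 24 b6, then zero-pad to 7 bytes: K' = 24 b6 00 00 00 00 00.
K' ⊕ ipad = 12 80 36 36 36 36 36.  K' ⊕ opad = 78 ea 5c 5c 5c 5c 5c.
Inner input = (K'⊕ipad) ∥ m = 12 80 36 36 36 36 36 ∥ 61.
Inner hash: even-index sum = 180 mod 256 = 180; odd-index sum = 333 mod 256 = 77 → b4 4d.
Outer input = (K'⊕opad) ∥ inner = 78 ea 5c 5c 5c 5c 5c ∥ b4 4d.
Outer hash (tag): even-index sum = 473 mod 256 = 217; odd-index sum = 598 mod 256 = 86 → d9 56.

d956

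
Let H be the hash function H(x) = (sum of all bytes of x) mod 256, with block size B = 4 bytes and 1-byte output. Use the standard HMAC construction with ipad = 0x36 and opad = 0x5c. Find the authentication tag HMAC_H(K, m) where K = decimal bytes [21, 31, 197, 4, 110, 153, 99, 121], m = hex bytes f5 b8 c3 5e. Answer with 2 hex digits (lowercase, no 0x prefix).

16

Key decimal bytes [21, 31, 197, 4, 110, 153, 99, 121] = 15 1f c5 04 6e 99 63 79 is 8 bytes > B = 4, so hash it first: H(key) = e0, then zero-pad to 4 bytes: K' = e0 00 00 00.
K' ⊕ ipad = d6 36 36 36.  K' ⊕ opad = bc 5c 5c 5c.
Inner input = (K'⊕ipad) ∥ m = d6 36 36 36 ∥ f5 b8 c3 5e.
Inner hash: sum = 214+54+54+54+245+184+195+94 = 1094; mod 256 = 70 → 46.
Outer input = (K'⊕opad) ∥ inner = bc 5c 5c 5c ∥ 46.
Outer hash (tag): sum = 188+92+92+92+70 = 534; mod 256 = 22 → 16.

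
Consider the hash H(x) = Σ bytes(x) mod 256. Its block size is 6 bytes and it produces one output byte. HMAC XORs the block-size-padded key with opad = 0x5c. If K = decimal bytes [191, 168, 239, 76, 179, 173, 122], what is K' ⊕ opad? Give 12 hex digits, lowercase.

Key decimal bytes [191, 168, 239, 76, 179, 173, 122] = bf a8 ef 4c b3 ad 7a is 7 bytes > B = 6, so hash it first: H(key) = 7c, then zero-pad to 6 bytes: K' = 7c 00 00 00 00 00.
XOR each byte with 0x5c: 7c⊕5c=20, 00⊕5c=5c, 00⊕5c=5c, 00⊕5c=5c, 00⊕5c=5c, 00⊕5c=5c.

205c5c5c5c5c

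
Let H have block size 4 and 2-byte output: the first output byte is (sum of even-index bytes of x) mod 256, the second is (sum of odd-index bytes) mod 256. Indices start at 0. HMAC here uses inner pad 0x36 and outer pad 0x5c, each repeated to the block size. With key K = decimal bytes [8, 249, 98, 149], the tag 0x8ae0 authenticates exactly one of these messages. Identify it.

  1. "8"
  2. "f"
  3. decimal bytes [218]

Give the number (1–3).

Key decimal bytes [8, 249, 98, 149] = 08 f9 62 95 is exactly B = 4 bytes: K' = 08 f9 62 95.
K' ⊕ ipad = 3e cf 54 a3; K' ⊕ opad = 54 a5 3e c9.
m1: inner = H(3e cf 54 a3 38) = ca 72; tag = H(54 a5 3e c9 ca 72) = 5ce0
m2: inner = H(3e cf 54 a3 66) = f8 72; tag = H(54 a5 3e c9 f8 72) = 8ae0 ← matches
m3: inner = H(3e cf 54 a3 da) = 6c 72; tag = H(54 a5 3e c9 6c 72) = fee0

2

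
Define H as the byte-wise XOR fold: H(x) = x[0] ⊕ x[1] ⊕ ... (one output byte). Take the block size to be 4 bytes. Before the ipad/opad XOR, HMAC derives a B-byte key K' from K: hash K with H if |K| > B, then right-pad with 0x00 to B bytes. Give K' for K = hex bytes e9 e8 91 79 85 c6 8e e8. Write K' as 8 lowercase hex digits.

cc000000

|K| = 8 > B = 4, so first hash the key.
H(K): XOR e9⊕e8⊕91⊕79⊕85⊕c6⊕8e⊕e8 = cc.
Zero-pad H(K) = cc to 4 bytes: K' = cc 00 00 00.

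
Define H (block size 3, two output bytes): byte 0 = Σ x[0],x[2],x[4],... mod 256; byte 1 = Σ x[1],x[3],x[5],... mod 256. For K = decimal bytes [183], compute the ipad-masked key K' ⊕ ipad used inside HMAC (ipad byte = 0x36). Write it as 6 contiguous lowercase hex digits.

813636

Key decimal bytes [183] = b7 is 1 byte ≤ B = 3; zero-pad to 3 bytes: K' = b7 00 00.
XOR each byte with 0x36: b7⊕36=81, 00⊕36=36, 00⊕36=36.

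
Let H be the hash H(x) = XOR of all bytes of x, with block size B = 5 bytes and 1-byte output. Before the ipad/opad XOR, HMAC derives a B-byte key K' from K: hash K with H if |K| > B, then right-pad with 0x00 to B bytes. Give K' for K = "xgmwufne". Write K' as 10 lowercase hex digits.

|K| = 8 > B = 5, so first hash the key.
H(K): XOR 78⊕67⊕6d⊕77⊕75⊕66⊕6e⊕65 = 1d.
Zero-pad H(K) = 1d to 5 bytes: K' = 1d 00 00 00 00.

1d00000000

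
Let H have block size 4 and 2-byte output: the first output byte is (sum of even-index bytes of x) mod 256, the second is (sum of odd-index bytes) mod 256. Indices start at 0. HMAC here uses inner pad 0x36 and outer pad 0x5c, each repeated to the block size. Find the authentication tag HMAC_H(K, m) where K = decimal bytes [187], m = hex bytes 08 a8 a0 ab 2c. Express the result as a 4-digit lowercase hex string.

da77

Key decimal bytes [187] = bb is 1 byte ≤ B = 4; zero-pad to 4 bytes: K' = bb 00 00 00.
K' ⊕ ipad = 8d 36 36 36.  K' ⊕ opad = e7 5c 5c 5c.
Inner input = (K'⊕ipad) ∥ m = 8d 36 36 36 ∥ 08 a8 a0 ab 2c.
Inner hash: even-index sum = 407 mod 256 = 151; odd-index sum = 447 mod 256 = 191 → 97 bf.
Outer input = (K'⊕opad) ∥ inner = e7 5c 5c 5c ∥ 97 bf.
Outer hash (tag): even-index sum = 474 mod 256 = 218; odd-index sum = 375 mod 256 = 119 → da 77.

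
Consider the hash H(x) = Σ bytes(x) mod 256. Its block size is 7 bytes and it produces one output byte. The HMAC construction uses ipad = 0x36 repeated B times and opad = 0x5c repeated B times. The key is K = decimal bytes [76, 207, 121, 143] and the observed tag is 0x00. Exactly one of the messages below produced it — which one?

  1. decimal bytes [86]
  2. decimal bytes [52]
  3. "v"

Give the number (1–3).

2

Key decimal bytes [76, 207, 121, 143] = 4c cf 79 8f is 4 bytes ≤ B = 7; zero-pad to 7 bytes: K' = 4c cf 79 8f 00 00 00.
K' ⊕ ipad = 7a f9 4f b9 36 36 36; K' ⊕ opad = 10 93 25 d3 5c 5c 5c.
m1: inner = H(7a f9 4f b9 36 36 36 56) = 73; tag = H(10 93 25 d3 5c 5c 5c 73) = 22
m2: inner = H(7a f9 4f b9 36 36 36 34) = 51; tag = H(10 93 25 d3 5c 5c 5c 51) = 00 ← matches
m3: inner = H(7a f9 4f b9 36 36 36 76) = 93; tag = H(10 93 25 d3 5c 5c 5c 93) = 42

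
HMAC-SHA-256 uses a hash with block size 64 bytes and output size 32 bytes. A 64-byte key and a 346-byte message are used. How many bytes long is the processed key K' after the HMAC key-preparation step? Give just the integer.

Key is 64 ≤ 64 bytes, zero-padded: |K'| = 64.

64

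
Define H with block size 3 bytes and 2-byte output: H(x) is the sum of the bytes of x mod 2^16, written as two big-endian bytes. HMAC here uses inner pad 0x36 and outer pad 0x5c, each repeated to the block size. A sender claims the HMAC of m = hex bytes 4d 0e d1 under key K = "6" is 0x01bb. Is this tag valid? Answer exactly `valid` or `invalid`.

Key "6" = 36 is 1 byte ≤ B = 3; zero-pad to 3 bytes: K' = 36 00 00.
K' ⊕ ipad = 00 36 36; K' ⊕ opad = 6a 5c 5c.
Inner hash: sum = 0+54+54+77+14+209 = 408 → 01 98.
Outer hash (recomputed tag): sum = 106+92+92+1+152 = 443 → 01 bb.
Recomputed tag = 01bb; claimed = 01bb → match.

valid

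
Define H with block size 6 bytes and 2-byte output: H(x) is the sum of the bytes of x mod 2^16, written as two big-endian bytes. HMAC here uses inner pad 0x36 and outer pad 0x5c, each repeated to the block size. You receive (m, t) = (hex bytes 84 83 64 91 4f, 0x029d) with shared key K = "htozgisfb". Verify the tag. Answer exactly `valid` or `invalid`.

Key "htozgisfb" = 68 74 6f 7a 67 69 73 66 62 is 9 bytes > B = 6, so hash it first: H(key) = 03 d0, then zero-pad to 6 bytes: K' = 03 d0 00 00 00 00.
K' ⊕ ipad = 35 e6 36 36 36 36; K' ⊕ opad = 5f 8c 5c 5c 5c 5c.
Inner hash: sum = 53+230+54+54+54+54+132+131+100+145+79 = 1086 → 04 3e.
Outer hash (recomputed tag): sum = 95+140+92+92+92+92+4+62 = 669 → 02 9d.
Recomputed tag = 029d; claimed = 029d → match.

valid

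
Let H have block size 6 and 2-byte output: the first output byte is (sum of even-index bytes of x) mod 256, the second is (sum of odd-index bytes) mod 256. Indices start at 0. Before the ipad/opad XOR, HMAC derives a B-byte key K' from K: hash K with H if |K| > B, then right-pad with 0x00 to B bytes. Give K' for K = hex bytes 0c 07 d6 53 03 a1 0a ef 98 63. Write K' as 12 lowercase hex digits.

874d00000000

|K| = 10 > B = 6, so first hash the key.
H(K): even-index sum = 391 mod 256 = 135; odd-index sum = 589 mod 256 = 77 → 87 4d.
Zero-pad H(K) = 87 4d to 6 bytes: K' = 87 4d 00 00 00 00.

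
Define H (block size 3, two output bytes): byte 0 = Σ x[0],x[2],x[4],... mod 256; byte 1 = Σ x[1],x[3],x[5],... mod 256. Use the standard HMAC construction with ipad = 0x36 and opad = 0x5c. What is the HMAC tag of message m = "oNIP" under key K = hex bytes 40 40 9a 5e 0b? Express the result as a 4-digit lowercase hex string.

Key hex bytes 40 40 9a 5e 0b is 5 bytes > B = 3, so hash it first: H(key) = e5 9e, then zero-pad to 3 bytes: K' = e5 9e 00.
K' ⊕ ipad = d3 a8 36.  K' ⊕ opad = b9 c2 5c.
Inner input = (K'⊕ipad) ∥ m = d3 a8 36 ∥ 6f 4e 49 50.
Inner hash: even-index sum = 423 mod 256 = 167; odd-index sum = 352 mod 256 = 96 → a7 60.
Outer input = (K'⊕opad) ∥ inner = b9 c2 5c ∥ a7 60.
Outer hash (tag): even-index sum = 373 mod 256 = 117; odd-index sum = 361 mod 256 = 105 → 75 69.

7569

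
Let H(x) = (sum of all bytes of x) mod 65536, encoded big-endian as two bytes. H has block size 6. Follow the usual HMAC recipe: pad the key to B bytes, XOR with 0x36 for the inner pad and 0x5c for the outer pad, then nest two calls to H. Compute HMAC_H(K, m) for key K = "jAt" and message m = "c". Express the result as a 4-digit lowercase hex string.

01ab

Key "jAt" = 6a 41 74 is 3 bytes ≤ B = 6; zero-pad to 6 bytes: K' = 6a 41 74 00 00 00.
K' ⊕ ipad = 5c 77 42 36 36 36.  K' ⊕ opad = 36 1d 28 5c 5c 5c.
Inner input = (K'⊕ipad) ∥ m = 5c 77 42 36 36 36 ∥ 63.
Inner hash: sum = 92+119+66+54+54+54+99 = 538 → 02 1a.
Outer input = (K'⊕opad) ∥ inner = 36 1d 28 5c 5c 5c ∥ 02 1a.
Outer hash (tag): sum = 54+29+40+92+92+92+2+26 = 427 → 01 ab.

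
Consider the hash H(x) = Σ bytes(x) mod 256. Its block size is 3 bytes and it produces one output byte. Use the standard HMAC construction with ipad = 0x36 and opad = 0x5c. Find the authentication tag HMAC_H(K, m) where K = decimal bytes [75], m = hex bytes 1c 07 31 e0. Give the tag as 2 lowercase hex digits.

Key decimal bytes [75] = 4b is 1 byte ≤ B = 3; zero-pad to 3 bytes: K' = 4b 00 00.
K' ⊕ ipad = 7d 36 36.  K' ⊕ opad = 17 5c 5c.
Inner input = (K'⊕ipad) ∥ m = 7d 36 36 ∥ 1c 07 31 e0.
Inner hash: sum = 125+54+54+28+7+49+224 = 541; mod 256 = 29 → 1d.
Outer input = (K'⊕opad) ∥ inner = 17 5c 5c ∥ 1d.
Outer hash (tag): sum = 23+92+92+29 = 236 → ec.

ec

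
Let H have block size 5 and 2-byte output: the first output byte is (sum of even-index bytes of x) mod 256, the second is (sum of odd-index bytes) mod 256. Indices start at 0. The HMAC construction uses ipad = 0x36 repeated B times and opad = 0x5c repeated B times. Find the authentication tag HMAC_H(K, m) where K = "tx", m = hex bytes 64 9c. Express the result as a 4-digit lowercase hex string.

Key "tx" = 74 78 is 2 bytes ≤ B = 5; zero-pad to 5 bytes: K' = 74 78 00 00 00.
K' ⊕ ipad = 42 4e 36 36 36.  K' ⊕ opad = 28 24 5c 5c 5c.
Inner input = (K'⊕ipad) ∥ m = 42 4e 36 36 36 ∥ 64 9c.
Inner hash: even-index sum = 330 mod 256 = 74; odd-index sum = 232 mod 256 = 232 → 4a e8.
Outer input = (K'⊕opad) ∥ inner = 28 24 5c 5c 5c ∥ 4a e8.
Outer hash (tag): even-index sum = 456 mod 256 = 200; odd-index sum = 202 mod 256 = 202 → c8 ca.

c8ca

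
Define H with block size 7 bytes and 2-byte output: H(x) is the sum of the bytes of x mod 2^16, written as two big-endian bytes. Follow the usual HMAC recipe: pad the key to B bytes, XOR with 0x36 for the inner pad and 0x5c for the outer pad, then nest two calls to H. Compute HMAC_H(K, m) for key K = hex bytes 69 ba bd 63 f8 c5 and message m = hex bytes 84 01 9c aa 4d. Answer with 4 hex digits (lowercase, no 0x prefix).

Key hex bytes 69 ba bd 63 f8 c5 is 6 bytes ≤ B = 7; zero-pad to 7 bytes: K' = 69 ba bd 63 f8 c5 00.
K' ⊕ ipad = 5f 8c 8b 55 ce f3 36.  K' ⊕ opad = 35 e6 e1 3f a4 99 5c.
Inner input = (K'⊕ipad) ∥ m = 5f 8c 8b 55 ce f3 36 ∥ 84 01 9c aa 4d.
Inner hash: sum = 95+140+139+85+206+243+54+132+1+156+170+77 = 1498 → 05 da.
Outer input = (K'⊕opad) ∥ inner = 35 e6 e1 3f a4 99 5c ∥ 05 da.
Outer hash (tag): sum = 53+230+225+63+164+153+92+5+218 = 1203 → 04 b3.

04b3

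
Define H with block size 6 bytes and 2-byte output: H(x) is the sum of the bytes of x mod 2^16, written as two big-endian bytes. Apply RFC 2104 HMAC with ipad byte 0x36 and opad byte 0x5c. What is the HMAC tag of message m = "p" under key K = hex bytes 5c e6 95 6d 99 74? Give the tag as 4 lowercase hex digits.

Key hex bytes 5c e6 95 6d 99 74 is exactly B = 6 bytes: K' = 5c e6 95 6d 99 74.
K' ⊕ ipad = 6a d0 a3 5b af 42.  K' ⊕ opad = 00 ba c9 31 c5 28.
Inner input = (K'⊕ipad) ∥ m = 6a d0 a3 5b af 42 ∥ 70.
Inner hash: sum = 106+208+163+91+175+66+112 = 921 → 03 99.
Outer input = (K'⊕opad) ∥ inner = 00 ba c9 31 c5 28 ∥ 03 99.
Outer hash (tag): sum = 0+186+201+49+197+40+3+153 = 829 → 03 3d.

033d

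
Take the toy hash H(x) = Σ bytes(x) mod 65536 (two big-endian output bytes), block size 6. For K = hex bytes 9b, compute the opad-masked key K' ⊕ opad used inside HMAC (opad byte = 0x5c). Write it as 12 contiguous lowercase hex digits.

Key hex bytes 9b is 1 byte ≤ B = 6; zero-pad to 6 bytes: K' = 9b 00 00 00 00 00.
XOR each byte with 0x5c: 9b⊕5c=c7, 00⊕5c=5c, 00⊕5c=5c, 00⊕5c=5c, 00⊕5c=5c, 00⊕5c=5c.

c75c5c5c5c5c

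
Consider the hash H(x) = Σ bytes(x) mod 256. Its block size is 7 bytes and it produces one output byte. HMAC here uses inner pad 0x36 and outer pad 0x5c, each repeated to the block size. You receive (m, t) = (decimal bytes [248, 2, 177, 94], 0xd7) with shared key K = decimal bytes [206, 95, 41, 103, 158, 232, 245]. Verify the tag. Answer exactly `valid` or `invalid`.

Key decimal bytes [206, 95, 41, 103, 158, 232, 245] = ce 5f 29 67 9e e8 f5 is exactly B = 7 bytes: K' = ce 5f 29 67 9e e8 f5.
K' ⊕ ipad = f8 69 1f 51 a8 de c3; K' ⊕ opad = 92 03 75 3b c2 b4 a9.
Inner hash: sum = 248+105+31+81+168+222+195+248+2+177+94 = 1571; mod 256 = 35 → 23.
Outer hash (recomputed tag): sum = 146+3+117+59+194+180+169+35 = 903; mod 256 = 135 → 87.
Recomputed tag = 87; claimed = d7 → mismatch.

invalid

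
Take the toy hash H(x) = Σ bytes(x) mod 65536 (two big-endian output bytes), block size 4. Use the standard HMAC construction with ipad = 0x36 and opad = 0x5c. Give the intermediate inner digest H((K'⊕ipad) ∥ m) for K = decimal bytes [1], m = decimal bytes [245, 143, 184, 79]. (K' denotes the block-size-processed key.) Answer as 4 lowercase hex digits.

Key decimal bytes [1] = 01 is 1 byte ≤ B = 4; zero-pad to 4 bytes: K' = 01 00 00 00.
K' ⊕ ipad = 37 36 36 36.
Inner input = 37 36 36 36 ∥ f5 8f b8 4f.
Inner hash: sum = 55+54+54+54+245+143+184+79 = 868 → 03 64.

0364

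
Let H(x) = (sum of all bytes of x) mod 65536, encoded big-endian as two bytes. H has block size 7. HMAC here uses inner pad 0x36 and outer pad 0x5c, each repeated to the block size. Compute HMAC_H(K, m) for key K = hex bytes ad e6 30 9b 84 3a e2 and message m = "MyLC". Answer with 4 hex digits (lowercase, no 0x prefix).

04e4

Key hex bytes ad e6 30 9b 84 3a e2 is exactly B = 7 bytes: K' = ad e6 30 9b 84 3a e2.
K' ⊕ ipad = 9b d0 06 ad b2 0c d4.  K' ⊕ opad = f1 ba 6c c7 d8 66 be.
Inner input = (K'⊕ipad) ∥ m = 9b d0 06 ad b2 0c d4 ∥ 4d 79 4c 43.
Inner hash: sum = 155+208+6+173+178+12+212+77+121+76+67 = 1285 → 05 05.
Outer input = (K'⊕opad) ∥ inner = f1 ba 6c c7 d8 66 be ∥ 05 05.
Outer hash (tag): sum = 241+186+108+199+216+102+190+5+5 = 1252 → 04 e4.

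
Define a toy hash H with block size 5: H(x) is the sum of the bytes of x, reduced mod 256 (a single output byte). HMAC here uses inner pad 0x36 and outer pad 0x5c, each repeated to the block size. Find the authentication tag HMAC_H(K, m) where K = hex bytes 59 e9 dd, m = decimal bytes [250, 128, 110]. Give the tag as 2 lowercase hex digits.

80

Key hex bytes 59 e9 dd is 3 bytes ≤ B = 5; zero-pad to 5 bytes: K' = 59 e9 dd 00 00.
K' ⊕ ipad = 6f df eb 36 36.  K' ⊕ opad = 05 b5 81 5c 5c.
Inner input = (K'⊕ipad) ∥ m = 6f df eb 36 36 ∥ fa 80 6e.
Inner hash: sum = 111+223+235+54+54+250+128+110 = 1165; mod 256 = 141 → 8d.
Outer input = (K'⊕opad) ∥ inner = 05 b5 81 5c 5c ∥ 8d.
Outer hash (tag): sum = 5+181+129+92+92+141 = 640; mod 256 = 128 → 80.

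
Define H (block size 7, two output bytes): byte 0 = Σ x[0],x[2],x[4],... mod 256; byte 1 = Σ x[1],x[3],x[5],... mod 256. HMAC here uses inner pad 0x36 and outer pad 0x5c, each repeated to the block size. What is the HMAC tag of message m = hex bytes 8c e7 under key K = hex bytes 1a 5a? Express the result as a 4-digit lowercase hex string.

be73

Key hex bytes 1a 5a is 2 bytes ≤ B = 7; zero-pad to 7 bytes: K' = 1a 5a 00 00 00 00 00.
K' ⊕ ipad = 2c 6c 36 36 36 36 36.  K' ⊕ opad = 46 06 5c 5c 5c 5c 5c.
Inner input = (K'⊕ipad) ∥ m = 2c 6c 36 36 36 36 36 ∥ 8c e7.
Inner hash: even-index sum = 437 mod 256 = 181; odd-index sum = 356 mod 256 = 100 → b5 64.
Outer input = (K'⊕opad) ∥ inner = 46 06 5c 5c 5c 5c 5c ∥ b5 64.
Outer hash (tag): even-index sum = 446 mod 256 = 190; odd-index sum = 371 mod 256 = 115 → be 73.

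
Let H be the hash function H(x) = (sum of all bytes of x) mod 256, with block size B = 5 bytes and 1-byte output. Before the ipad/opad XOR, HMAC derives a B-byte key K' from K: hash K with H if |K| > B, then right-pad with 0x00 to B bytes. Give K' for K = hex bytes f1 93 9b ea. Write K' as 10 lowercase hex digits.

f1939bea00

Key hex bytes f1 93 9b ea is 4 bytes ≤ B = 5; zero-pad to 5 bytes: K' = f1 93 9b ea 00.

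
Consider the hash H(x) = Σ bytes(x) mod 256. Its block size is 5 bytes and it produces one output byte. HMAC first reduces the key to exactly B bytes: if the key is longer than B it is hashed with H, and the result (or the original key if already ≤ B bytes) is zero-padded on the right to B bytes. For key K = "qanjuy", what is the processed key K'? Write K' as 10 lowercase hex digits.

9800000000

|K| = 6 > B = 5, so first hash the key.
H(K): sum = 113+97+110+106+117+121 = 664; mod 256 = 152 → 98.
Zero-pad H(K) = 98 to 5 bytes: K' = 98 00 00 00 00.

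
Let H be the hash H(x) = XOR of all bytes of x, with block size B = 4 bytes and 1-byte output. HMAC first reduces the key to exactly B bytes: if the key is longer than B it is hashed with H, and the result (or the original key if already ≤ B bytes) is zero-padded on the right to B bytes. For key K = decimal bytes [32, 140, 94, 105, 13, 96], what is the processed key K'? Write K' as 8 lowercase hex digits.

f6000000

|K| = 6 > B = 4, so first hash the key.
H(K): XOR 20⊕8c⊕5e⊕69⊕0d⊕60 = f6.
Zero-pad H(K) = f6 to 4 bytes: K' = f6 00 00 00.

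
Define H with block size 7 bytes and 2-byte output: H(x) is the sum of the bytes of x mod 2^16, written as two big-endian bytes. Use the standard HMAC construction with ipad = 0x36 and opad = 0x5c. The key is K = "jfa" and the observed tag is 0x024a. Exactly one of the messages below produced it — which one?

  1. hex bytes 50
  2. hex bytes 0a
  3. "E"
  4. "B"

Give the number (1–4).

1

Key "jfa" = 6a 66 61 is 3 bytes ≤ B = 7; zero-pad to 7 bytes: K' = 6a 66 61 00 00 00 00.
K' ⊕ ipad = 5c 50 57 36 36 36 36; K' ⊕ opad = 36 3a 3d 5c 5c 5c 5c.
m1: inner = H(5c 50 57 36 36 36 36 50) = 02 2b; tag = H(36 3a 3d 5c 5c 5c 5c 02 2b) = 024a ← matches
m2: inner = H(5c 50 57 36 36 36 36 0a) = 01 e5; tag = H(36 3a 3d 5c 5c 5c 5c 01 e5) = 0303
m3: inner = H(5c 50 57 36 36 36 36 45) = 02 20; tag = H(36 3a 3d 5c 5c 5c 5c 02 20) = 023f
m4: inner = H(5c 50 57 36 36 36 36 42) = 02 1d; tag = H(36 3a 3d 5c 5c 5c 5c 02 1d) = 023c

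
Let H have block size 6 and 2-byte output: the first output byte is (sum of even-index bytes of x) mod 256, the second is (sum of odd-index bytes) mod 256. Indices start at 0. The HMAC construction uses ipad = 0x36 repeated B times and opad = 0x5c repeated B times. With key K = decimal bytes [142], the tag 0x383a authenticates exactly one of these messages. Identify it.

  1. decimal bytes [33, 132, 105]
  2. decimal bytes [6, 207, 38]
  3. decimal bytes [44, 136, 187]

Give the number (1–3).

Key decimal bytes [142] = 8e is 1 byte ≤ B = 6; zero-pad to 6 bytes: K' = 8e 00 00 00 00 00.
K' ⊕ ipad = b8 36 36 36 36 36; K' ⊕ opad = d2 5c 5c 5c 5c 5c.
m1: inner = H(b8 36 36 36 36 36 21 84 69) = ae 26; tag = H(d2 5c 5c 5c 5c 5c ae 26) = 383a ← matches
m2: inner = H(b8 36 36 36 36 36 06 cf 26) = 50 71; tag = H(d2 5c 5c 5c 5c 5c 50 71) = da85
m3: inner = H(b8 36 36 36 36 36 2c 88 bb) = 0b 2a; tag = H(d2 5c 5c 5c 5c 5c 0b 2a) = 953e

1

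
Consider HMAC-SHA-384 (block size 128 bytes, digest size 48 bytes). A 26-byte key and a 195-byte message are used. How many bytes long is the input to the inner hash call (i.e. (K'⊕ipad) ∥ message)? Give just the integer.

Key is 26 ≤ 128 bytes, zero-padded: |K'| = 128.
Inner input = (K'⊕ipad) ∥ m → 128 + 195 = 323 bytes.

323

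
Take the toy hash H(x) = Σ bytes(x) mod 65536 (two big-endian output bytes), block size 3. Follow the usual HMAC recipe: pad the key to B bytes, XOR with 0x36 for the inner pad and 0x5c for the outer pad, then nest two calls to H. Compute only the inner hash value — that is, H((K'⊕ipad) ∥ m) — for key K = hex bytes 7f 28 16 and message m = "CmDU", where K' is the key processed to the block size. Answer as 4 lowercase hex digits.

Key hex bytes 7f 28 16 is exactly B = 3 bytes: K' = 7f 28 16.
K' ⊕ ipad = 49 1e 20.
Inner input = 49 1e 20 ∥ 43 6d 44 55.
Inner hash: sum = 73+30+32+67+109+68+85 = 464 → 01 d0.

01d0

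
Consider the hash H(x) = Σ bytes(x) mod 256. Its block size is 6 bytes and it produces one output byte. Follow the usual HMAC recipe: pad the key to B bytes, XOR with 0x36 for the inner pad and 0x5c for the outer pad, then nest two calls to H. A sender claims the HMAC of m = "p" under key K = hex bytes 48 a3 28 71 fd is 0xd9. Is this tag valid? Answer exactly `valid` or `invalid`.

invalid

Key hex bytes 48 a3 28 71 fd is 5 bytes ≤ B = 6; zero-pad to 6 bytes: K' = 48 a3 28 71 fd 00.
K' ⊕ ipad = 7e 95 1e 47 cb 36; K' ⊕ opad = 14 ff 74 2d a1 5c.
Inner hash: sum = 126+149+30+71+203+54+112 = 745; mod 256 = 233 → e9.
Outer hash (recomputed tag): sum = 20+255+116+45+161+92+233 = 922; mod 256 = 154 → 9a.
Recomputed tag = 9a; claimed = d9 → mismatch.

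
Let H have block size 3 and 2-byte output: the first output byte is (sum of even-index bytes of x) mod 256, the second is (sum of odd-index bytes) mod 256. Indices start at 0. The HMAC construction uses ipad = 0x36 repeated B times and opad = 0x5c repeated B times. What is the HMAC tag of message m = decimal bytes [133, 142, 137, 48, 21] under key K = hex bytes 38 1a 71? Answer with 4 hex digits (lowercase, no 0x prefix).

e059

Key hex bytes 38 1a 71 is exactly B = 3 bytes: K' = 38 1a 71.
K' ⊕ ipad = 0e 2c 47.  K' ⊕ opad = 64 46 2d.
Inner input = (K'⊕ipad) ∥ m = 0e 2c 47 ∥ 85 8e 89 30 15.
Inner hash: even-index sum = 275 mod 256 = 19; odd-index sum = 335 mod 256 = 79 → 13 4f.
Outer input = (K'⊕opad) ∥ inner = 64 46 2d ∥ 13 4f.
Outer hash (tag): even-index sum = 224 mod 256 = 224; odd-index sum = 89 mod 256 = 89 → e0 59.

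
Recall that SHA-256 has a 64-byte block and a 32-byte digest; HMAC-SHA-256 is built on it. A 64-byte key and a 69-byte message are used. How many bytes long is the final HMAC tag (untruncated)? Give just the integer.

The tag is one SHA-256 digest: 32 bytes.

32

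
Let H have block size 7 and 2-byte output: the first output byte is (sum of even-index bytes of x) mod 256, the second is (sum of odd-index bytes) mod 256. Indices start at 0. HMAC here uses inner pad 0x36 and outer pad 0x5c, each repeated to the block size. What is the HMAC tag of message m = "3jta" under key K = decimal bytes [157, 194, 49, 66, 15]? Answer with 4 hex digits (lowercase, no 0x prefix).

2204

Key decimal bytes [157, 194, 49, 66, 15] = 9d c2 31 42 0f is 5 bytes ≤ B = 7; zero-pad to 7 bytes: K' = 9d c2 31 42 0f 00 00.
K' ⊕ ipad = ab f4 07 74 39 36 36.  K' ⊕ opad = c1 9e 6d 1e 53 5c 5c.
Inner input = (K'⊕ipad) ∥ m = ab f4 07 74 39 36 36 ∥ 33 6a 74 61.
Inner hash: even-index sum = 492 mod 256 = 236; odd-index sum = 581 mod 256 = 69 → ec 45.
Outer input = (K'⊕opad) ∥ inner = c1 9e 6d 1e 53 5c 5c ∥ ec 45.
Outer hash (tag): even-index sum = 546 mod 256 = 34; odd-index sum = 516 mod 256 = 4 → 22 04.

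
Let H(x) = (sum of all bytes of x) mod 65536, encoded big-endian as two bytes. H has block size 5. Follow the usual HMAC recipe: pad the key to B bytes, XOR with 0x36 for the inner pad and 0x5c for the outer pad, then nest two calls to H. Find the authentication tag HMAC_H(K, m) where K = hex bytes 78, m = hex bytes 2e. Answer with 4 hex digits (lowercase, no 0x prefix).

Key hex bytes 78 is 1 byte ≤ B = 5; zero-pad to 5 bytes: K' = 78 00 00 00 00.
K' ⊕ ipad = 4e 36 36 36 36.  K' ⊕ opad = 24 5c 5c 5c 5c.
Inner input = (K'⊕ipad) ∥ m = 4e 36 36 36 36 ∥ 2e.
Inner hash: sum = 78+54+54+54+54+46 = 340 → 01 54.
Outer input = (K'⊕opad) ∥ inner = 24 5c 5c 5c 5c ∥ 01 54.
Outer hash (tag): sum = 36+92+92+92+92+1+84 = 489 → 01 e9.

01e9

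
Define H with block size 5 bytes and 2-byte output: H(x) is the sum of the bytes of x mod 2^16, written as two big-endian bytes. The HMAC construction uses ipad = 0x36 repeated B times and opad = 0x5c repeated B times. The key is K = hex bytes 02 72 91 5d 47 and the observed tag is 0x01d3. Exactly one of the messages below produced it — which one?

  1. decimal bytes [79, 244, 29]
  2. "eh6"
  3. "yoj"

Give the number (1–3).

1

Key hex bytes 02 72 91 5d 47 is exactly B = 5 bytes: K' = 02 72 91 5d 47.
K' ⊕ ipad = 34 44 a7 6b 71; K' ⊕ opad = 5e 2e cd 01 1b.
m1: inner = H(34 44 a7 6b 71 4f f4 1d) = 03 5b; tag = H(5e 2e cd 01 1b 03 5b) = 01d3 ← matches
m2: inner = H(34 44 a7 6b 71 65 68 36) = 02 fe; tag = H(5e 2e cd 01 1b 02 fe) = 0275
m3: inner = H(34 44 a7 6b 71 79 6f 6a) = 03 4d; tag = H(5e 2e cd 01 1b 03 4d) = 01c5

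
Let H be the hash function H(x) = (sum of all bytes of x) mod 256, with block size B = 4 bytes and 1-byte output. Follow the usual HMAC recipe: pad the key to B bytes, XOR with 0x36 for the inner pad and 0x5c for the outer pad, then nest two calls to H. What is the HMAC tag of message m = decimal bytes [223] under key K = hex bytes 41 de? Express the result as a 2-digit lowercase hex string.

01

Key hex bytes 41 de is 2 bytes ≤ B = 4; zero-pad to 4 bytes: K' = 41 de 00 00.
K' ⊕ ipad = 77 e8 36 36.  K' ⊕ opad = 1d 82 5c 5c.
Inner input = (K'⊕ipad) ∥ m = 77 e8 36 36 ∥ df.
Inner hash: sum = 119+232+54+54+223 = 682; mod 256 = 170 → aa.
Outer input = (K'⊕opad) ∥ inner = 1d 82 5c 5c ∥ aa.
Outer hash (tag): sum = 29+130+92+92+170 = 513; mod 256 = 1 → 01.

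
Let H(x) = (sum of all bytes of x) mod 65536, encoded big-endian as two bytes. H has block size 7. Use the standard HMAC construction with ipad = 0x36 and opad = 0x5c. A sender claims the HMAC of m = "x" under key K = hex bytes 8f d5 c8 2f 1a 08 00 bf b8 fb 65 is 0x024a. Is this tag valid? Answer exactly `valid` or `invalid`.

valid

Key hex bytes 8f d5 c8 2f 1a 08 00 bf b8 fb 65 is 11 bytes > B = 7, so hash it first: H(key) = 05 54, then zero-pad to 7 bytes: K' = 05 54 00 00 00 00 00.
K' ⊕ ipad = 33 62 36 36 36 36 36; K' ⊕ opad = 59 08 5c 5c 5c 5c 5c.
Inner hash: sum = 51+98+54+54+54+54+54+120 = 539 → 02 1b.
Outer hash (recomputed tag): sum = 89+8+92+92+92+92+92+2+27 = 586 → 02 4a.
Recomputed tag = 024a; claimed = 024a → match.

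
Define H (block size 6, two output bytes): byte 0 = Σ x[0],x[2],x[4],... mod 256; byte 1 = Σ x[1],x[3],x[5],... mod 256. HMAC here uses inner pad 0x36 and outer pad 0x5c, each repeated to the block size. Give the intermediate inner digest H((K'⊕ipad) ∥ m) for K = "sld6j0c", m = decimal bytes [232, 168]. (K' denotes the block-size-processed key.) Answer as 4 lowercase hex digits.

e6f8

Key "sld6j0c" = 73 6c 64 36 6a 30 63 is 7 bytes > B = 6, so hash it first: H(key) = a4 d2, then zero-pad to 6 bytes: K' = a4 d2 00 00 00 00.
K' ⊕ ipad = 92 e4 36 36 36 36.
Inner input = 92 e4 36 36 36 36 ∥ e8 a8.
Inner hash: even-index sum = 486 mod 256 = 230; odd-index sum = 504 mod 256 = 248 → e6 f8.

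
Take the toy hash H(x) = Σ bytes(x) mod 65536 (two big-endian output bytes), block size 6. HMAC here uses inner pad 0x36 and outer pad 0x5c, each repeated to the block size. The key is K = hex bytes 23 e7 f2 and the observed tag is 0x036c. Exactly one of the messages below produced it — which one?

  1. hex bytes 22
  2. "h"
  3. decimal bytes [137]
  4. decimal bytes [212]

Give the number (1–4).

Key hex bytes 23 e7 f2 is 3 bytes ≤ B = 6; zero-pad to 6 bytes: K' = 23 e7 f2 00 00 00.
K' ⊕ ipad = 15 d1 c4 36 36 36; K' ⊕ opad = 7f bb ae 5c 5c 5c.
m1: inner = H(15 d1 c4 36 36 36 22) = 02 6e; tag = H(7f bb ae 5c 5c 5c 02 6e) = 036c ← matches
m2: inner = H(15 d1 c4 36 36 36 68) = 02 b4; tag = H(7f bb ae 5c 5c 5c 02 b4) = 03b2
m3: inner = H(15 d1 c4 36 36 36 89) = 02 d5; tag = H(7f bb ae 5c 5c 5c 02 d5) = 03d3
m4: inner = H(15 d1 c4 36 36 36 d4) = 03 20; tag = H(7f bb ae 5c 5c 5c 03 20) = 031f

1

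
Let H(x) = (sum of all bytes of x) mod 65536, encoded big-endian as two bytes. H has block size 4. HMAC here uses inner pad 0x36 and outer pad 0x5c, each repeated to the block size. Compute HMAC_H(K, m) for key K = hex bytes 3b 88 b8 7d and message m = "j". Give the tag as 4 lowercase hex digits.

0250

Key hex bytes 3b 88 b8 7d is exactly B = 4 bytes: K' = 3b 88 b8 7d.
K' ⊕ ipad = 0d be 8e 4b.  K' ⊕ opad = 67 d4 e4 21.
Inner input = (K'⊕ipad) ∥ m = 0d be 8e 4b ∥ 6a.
Inner hash: sum = 13+190+142+75+106 = 526 → 02 0e.
Outer input = (K'⊕opad) ∥ inner = 67 d4 e4 21 ∥ 02 0e.
Outer hash (tag): sum = 103+212+228+33+2+14 = 592 → 02 50.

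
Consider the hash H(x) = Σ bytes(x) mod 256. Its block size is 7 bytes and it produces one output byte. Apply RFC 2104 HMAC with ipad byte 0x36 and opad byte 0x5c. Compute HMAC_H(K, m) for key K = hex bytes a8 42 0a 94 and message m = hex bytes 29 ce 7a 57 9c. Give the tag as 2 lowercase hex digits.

3a

Key hex bytes a8 42 0a 94 is 4 bytes ≤ B = 7; zero-pad to 7 bytes: K' = a8 42 0a 94 00 00 00.
K' ⊕ ipad = 9e 74 3c a2 36 36 36.  K' ⊕ opad = f4 1e 56 c8 5c 5c 5c.
Inner input = (K'⊕ipad) ∥ m = 9e 74 3c a2 36 36 36 ∥ 29 ce 7a 57 9c.
Inner hash: sum = 158+116+60+162+54+54+54+41+206+122+87+156 = 1270; mod 256 = 246 → f6.
Outer input = (K'⊕opad) ∥ inner = f4 1e 56 c8 5c 5c 5c ∥ f6.
Outer hash (tag): sum = 244+30+86+200+92+92+92+246 = 1082; mod 256 = 58 → 3a.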